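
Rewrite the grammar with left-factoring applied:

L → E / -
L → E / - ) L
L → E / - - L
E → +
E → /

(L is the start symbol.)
L → E / - L'
L' → ε
L' → ) L
L' → - L
E → +
E → /

Left-factoring transforms A → αβ₁ | αβ₂ into A → αA' and A' → β₁ | β₂
(α is the longest common prefix among the alternatives). Repeat until
no nonterminal has two alternatives with a common prefix.

Round 1: L has alternatives sharing prefix 'E / -'. Introduce L': L → E / - L'
  Add: L' → ε
  Add: L' → ) L
  Add: L' → - L

No remaining common prefixes — done.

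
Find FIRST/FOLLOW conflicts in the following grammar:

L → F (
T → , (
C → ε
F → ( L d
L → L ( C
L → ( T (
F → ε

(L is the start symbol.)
Yes. F → '(' L d with FOLLOW(F) on { '(' }

A FIRST/FOLLOW conflict occurs when a non-terminal N has a nullable alternative N → β (β ⇒* ε) and another alternative N → α with FIRST(α) ∩ FOLLOW(N) ≠ ∅: on such a lookahead the parser cannot decide between expanding α and letting N vanish via β.

Nullable non-terminals: C, F.
C has a nullable alternative but only one production, so nothing to check.

F: nullable alternative(s) F → ε; FOLLOW(F) = { '(' }
  F → ( L d: FIRST \ {ε} = { '(' } — overlaps FOLLOW(F) on { '(' }: CONFLICT
  F → ε: FIRST \ {ε} = { } — this is the only nullable alternative, skip

L, T have no nullable alternative, so no FIRST/FOLLOW check is needed there.

So the grammar has 1 FIRST/FOLLOW conflict (marked CONFLICT above).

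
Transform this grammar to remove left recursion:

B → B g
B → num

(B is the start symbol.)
B → num B'
B' → g B'
B' → ε

B is directly left-recursive. The standard transformation for
  A → A α₁ | ... | A α_m | β₁ | ... | β_n
is
  A  → β₁ A' | ... | β_n A'
  A' → α₁ A' | ... | α_m A' | ε

B → num becomes B → num B'
B → B g becomes B' → g B'
Add B' → ε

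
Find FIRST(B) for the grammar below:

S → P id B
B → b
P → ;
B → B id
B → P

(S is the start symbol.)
{ ';', 'b' }

FIRST sets of the other non-terminals involved (by the same procedure, iterated to a fixed point):
  FIRST(P) = { ';' }

From B → b:
  - b is a terminal: add 'b' and stop
From B → B id:
  - B is the symbol being defined: contributes nothing new
    B is not nullable, so stop
From B → P:
  - P is a non-terminal: add FIRST(P) \ {ε} = { ';' }
    P is not nullable, so stop

Collecting: FIRST(B) = { ';', 'b' }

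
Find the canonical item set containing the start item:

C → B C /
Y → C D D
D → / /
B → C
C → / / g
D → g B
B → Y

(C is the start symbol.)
First, augment the grammar with C' → C
I₀ = CLOSURE({ [C' → . C] }):
  [C' → . C] has the dot before C: add [C → . B C /], [C → . / / g]
  [C → . B C /] has the dot before B: add [B → . C], [B → . Y]
  [B → . Y] has the dot before Y: add [Y → . C D D]
No further items can be added.

I₀ = { [B → . C], [B → . Y], [C → . / / g], [C → . B C /], [C' → . C], [Y → . C D D] }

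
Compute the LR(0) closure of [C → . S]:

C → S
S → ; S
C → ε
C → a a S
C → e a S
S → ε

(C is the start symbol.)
{ [C → . S], [S → . ; S], [S → .] }

To compute CLOSURE, for each item [A → α.Bβ] where B is a non-terminal, add [B → .γ] for all productions B → γ; repeat for the newly added items until nothing changes.

Start with: [C → . S]
  [C → . S] has the dot before S: add [S → . ; S], [S → .]
No further items can be added.

CLOSURE = { [C → . S], [S → . ; S], [S → .] }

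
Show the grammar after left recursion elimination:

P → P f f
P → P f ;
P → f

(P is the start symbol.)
P → f P'
P' → f f P'
P' → f ; P'
P' → ε

P is directly left-recursive. The standard transformation for
  A → A α₁ | ... | A α_m | β₁ | ... | β_n
is
  A  → β₁ A' | ... | β_n A'
  A' → α₁ A' | ... | α_m A' | ε

P → f becomes P → f P'
P → P f f becomes P' → f f P'
P → P f ; becomes P' → f ; P'
Add P' → ε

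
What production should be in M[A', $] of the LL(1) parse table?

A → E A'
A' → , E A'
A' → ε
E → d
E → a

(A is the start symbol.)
To find M[A', $], we find productions for A' where $ is in the predict set (PREDICT(N → α) = (FIRST(α) \ {ε}) ∪ (FOLLOW(N) if α ⇒* ε)).

Relevant sets:
  FOLLOW(A') = { $ }

A' → , E A': PREDICT = { ',' }
A' → ε: PREDICT = { $ }
  $ is in predict set, so this production goes in M[A', $]

M[A', $] = A' → ε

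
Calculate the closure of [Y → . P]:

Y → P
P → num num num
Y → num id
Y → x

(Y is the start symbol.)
To compute CLOSURE, for each item [A → α.Bβ] where B is a non-terminal, add [B → .γ] for all productions B → γ; repeat for the newly added items until nothing changes.

Start with: [Y → . P]
  [Y → . P] has the dot before P: add [P → . num num num]
No further items can be added.

CLOSURE = { [P → . num num num], [Y → . P] }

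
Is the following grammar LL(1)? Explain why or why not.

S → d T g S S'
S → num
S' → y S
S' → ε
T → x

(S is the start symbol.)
No. Predict set conflict for S': { 'y' }

A grammar is LL(1) if for each non-terminal N with multiple productions, the predict sets of those productions are pairwise disjoint, where PREDICT(N → α) = (FIRST(α) \ {ε}) ∪ (FOLLOW(N) if α ⇒* ε).

Relevant sets:
  FOLLOW(S') = { $, 'y' }

For S:
  PREDICT(S → d T g S S') = { 'd' }
  PREDICT(S → num) = { 'num' }
For S':
  PREDICT(S' → y S) = { 'y' }
  PREDICT(S' → ε) = { $, 'y' }
T has a single production, so nothing to check there.

Conflict found: Predict set conflict for S': { 'y' }
The grammar is NOT LL(1).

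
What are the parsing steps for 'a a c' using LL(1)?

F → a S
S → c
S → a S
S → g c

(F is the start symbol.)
LL(1) parsing maintains a stack (initially the start symbol over $) and the input. At each step: if the stack top is a terminal, match it against the current input token; if it is a non-terminal N, replace it with the RHS of M[N, lookahead] (the unique production whose predict set contains the lookahead).

Stack is shown with the top on the left.

Stack  Input    Action
----------------------
F $    a a c $  output F → a S
a S $  a a c $  match 'a'
S $    a c $    output S → a S
a S $  a c $    match 'a'
S $    c $      output S → c
c $    c $      match 'c'
$      $        accept

The string is accepted.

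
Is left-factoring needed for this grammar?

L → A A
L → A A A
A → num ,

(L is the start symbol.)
Left-factoring is needed when two productions for the same non-terminal
share a common prefix on the right-hand side.

Productions for L:
  L → A A
  L → A A A

Found common prefix 'A A' in productions for L

Answer: Yes, L has productions with common prefix 'A A'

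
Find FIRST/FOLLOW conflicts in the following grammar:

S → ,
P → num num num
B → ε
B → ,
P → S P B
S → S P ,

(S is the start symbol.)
A FIRST/FOLLOW conflict occurs when a non-terminal N has a nullable alternative N → β (β ⇒* ε) and another alternative N → α with FIRST(α) ∩ FOLLOW(N) ≠ ∅: on such a lookahead the parser cannot decide between expanding α and letting N vanish via β.

Nullable non-terminals: B.

B: nullable alternative(s) B → ε; FOLLOW(B) = { ',' }
  B → ε: FIRST \ {ε} = { } — this is the only nullable alternative, skip
  B → ,: FIRST \ {ε} = { ',' } — overlaps FOLLOW(B) on { ',' }: CONFLICT

P, S have no nullable alternative, so no FIRST/FOLLOW check is needed there.

So the grammar has 1 FIRST/FOLLOW conflict (marked CONFLICT above).

Answer: Yes. B → ',' with FOLLOW(B) on { ',' }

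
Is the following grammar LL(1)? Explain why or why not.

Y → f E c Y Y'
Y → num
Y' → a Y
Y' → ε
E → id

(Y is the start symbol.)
A grammar is LL(1) if for each non-terminal N with multiple productions, the predict sets of those productions are pairwise disjoint, where PREDICT(N → α) = (FIRST(α) \ {ε}) ∪ (FOLLOW(N) if α ⇒* ε).

Relevant sets:
  FOLLOW(Y') = { $, 'a' }

For Y:
  PREDICT(Y → f E c Y Y') = { 'f' }
  PREDICT(Y → num) = { 'num' }
For Y':
  PREDICT(Y' → a Y) = { 'a' }
  PREDICT(Y' → ε) = { $, 'a' }
E has a single production, so nothing to check there.

Conflict found: Predict set conflict for Y': { 'a' }
The grammar is NOT LL(1).

Answer: No. Predict set conflict for Y': { 'a' }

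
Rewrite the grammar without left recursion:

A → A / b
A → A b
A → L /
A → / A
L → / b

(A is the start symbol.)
A is directly left-recursive. The standard transformation for
  A → A α₁ | ... | A α_m | β₁ | ... | β_n
is
  A  → β₁ A' | ... | β_n A'
  A' → α₁ A' | ... | α_m A' | ε

A → L / becomes A → L / A'
A → / A becomes A → / A A'
A → A / b becomes A' → / b A'
A → A b becomes A' → b A'
Add A' → ε

Productions for other non-terminals are unchanged:
  L → / b

Resulting grammar:
A → L / A'
A → / A A'
A' → / b A'
A' → b A'
A' → ε
L → / b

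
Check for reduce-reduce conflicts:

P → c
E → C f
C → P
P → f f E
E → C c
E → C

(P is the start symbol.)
No reduce-reduce conflicts

A reduce-reduce conflict occurs when an LR(0) state has two complete items [A → α .] and [B → β .] — both call for a reduction, and with no lookahead the parser cannot choose between them.

Augment with P' → P and build the canonical LR(0) collection (I0 = CLOSURE({[P' → . P]}), then GOTO on every symbol after a dot until no new states appear). It has 10 states:
  I0: { [P → . c], [P → . f f E], [P' → . P] }  — shift
  I1: { [P' → P .] }  — accept
  I2: { [P → c .] }  — reduce
  I3: { [P → f . f E] }  — shift
  I4: { [C → . P], [E → . C c], [E → . C f], [E → . C], [P → . c], [P → . f f E], [P → f f . E] }  — shift
  I5: { [E → C . c], [E → C . f], [E → C .] }  — shift, reduce
  I6: { [P → f f E .] }  — reduce
  I7: { [C → P .] }  — reduce
  I8: { [E → C c .] }  — reduce
  I9: { [E → C f .] }  — reduce

No state contains more than one complete item.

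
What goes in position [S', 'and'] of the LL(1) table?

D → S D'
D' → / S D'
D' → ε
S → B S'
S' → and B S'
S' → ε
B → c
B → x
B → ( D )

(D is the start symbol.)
S' → and B S'

To find M[S', 'and'], we find productions for S' where 'and' is in the predict set (PREDICT(N → α) = (FIRST(α) \ {ε}) ∪ (FOLLOW(N) if α ⇒* ε)).

Relevant sets:
  FOLLOW(S') = { $, ')', '/' }

S' → and B S': PREDICT = { 'and' }
  'and' is in predict set, so this production goes in M[S', 'and']
S' → ε: PREDICT = { $, ')', '/' }

M[S', 'and'] = S' → and B S'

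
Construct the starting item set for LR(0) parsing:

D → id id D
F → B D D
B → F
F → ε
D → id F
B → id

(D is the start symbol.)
First, augment the grammar with D' → D
I₀ = CLOSURE({ [D' → . D] }):
  [D' → . D] has the dot before D: add [D → . id id D], [D → . id F]
No further items can be added.

I₀ = { [D → . id F], [D → . id id D], [D' → . D] }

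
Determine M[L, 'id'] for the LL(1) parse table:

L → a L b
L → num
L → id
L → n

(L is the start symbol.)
L → id

To find M[L, 'id'], we find productions for L where 'id' is in the predict set (PREDICT(N → α) = (FIRST(α) \ {ε}) ∪ (FOLLOW(N) if α ⇒* ε)).

L → a L b: PREDICT = { 'a' }
L → num: PREDICT = { 'num' }
L → id: PREDICT = { 'id' }
  'id' is in predict set, so this production goes in M[L, 'id']
L → n: PREDICT = { 'n' }

M[L, 'id'] = L → id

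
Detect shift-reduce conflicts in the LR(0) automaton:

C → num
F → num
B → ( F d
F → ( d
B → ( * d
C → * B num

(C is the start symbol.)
No shift-reduce conflicts

Augment with C' → C and build the canonical LR(0) collection (I0 = CLOSURE({[C' → . C]}), then GOTO on every symbol after a dot until no new states appear). It has 14 states:
  I0: { [C → . * B num], [C → . num], [C' → . C] }  — shift
  I1: { [B → . ( * d], [B → . ( F d], [C → * . B num] }  — shift
  I2: { [C' → C .] }  — accept
  I3: { [C → num .] }  — reduce
  I4: { [B → ( . * d], [B → ( . F d], [F → . ( d], [F → . num] }  — shift
  I5: { [C → * B . num] }  — shift
  I6: { [C → * B num .] }  — reduce
  I7: { [F → ( . d] }  — shift
  I8: { [B → ( * . d] }  — shift
  I9: { [B → ( F . d] }  — shift
  I10: { [F → num .] }  — reduce
  I11: { [B → ( F d .] }  — reduce
  I12: { [B → ( * d .] }  — reduce
  I13: { [F → ( d .] }  — reduce

No state contains both a complete item and a shift item.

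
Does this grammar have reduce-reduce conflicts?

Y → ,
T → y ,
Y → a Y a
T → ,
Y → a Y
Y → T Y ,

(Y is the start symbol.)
A reduce-reduce conflict occurs when an LR(0) state has two complete items [A → α .] and [B → β .] — both call for a reduction, and with no lookahead the parser cannot choose between them.

Augment with Y' → Y and build the canonical LR(0) collection (I0 = CLOSURE({[Y' → . Y]}), then GOTO on every symbol after a dot until no new states appear). It has 11 states:
  I0: { [T → . ,], [T → . y ,], [Y → . ,], [Y → . T Y ,], [Y → . a Y a], [Y → . a Y], [Y' → . Y] }  — shift
  I1: { [T → , .], [Y → , .] }  — 2 reduces
  I2: { [T → . ,], [T → . y ,], [Y → . ,], [Y → . T Y ,], [Y → . a Y a], [Y → . a Y], [Y → T . Y ,] }  — shift
  I3: { [Y' → Y .] }  — accept
  I4: { [T → . ,], [T → . y ,], [Y → . ,], [Y → . T Y ,], [Y → . a Y a], [Y → . a Y], [Y → a . Y a], [Y → a . Y] }  — shift
  I5: { [T → y . ,] }  — shift
  I6: { [T → y , .] }  — reduce
  I7: { [Y → a Y . a], [Y → a Y .] }  — shift, reduce
  I8: { [Y → a Y a .] }  — reduce
  I9: { [Y → T Y . ,] }  — shift
  I10: { [Y → T Y , .] }  — reduce

I1 contains complete items [T → , .], [Y → , .] — reduce-reduce conflict.

Answer: Yes — I1: [T → , .] vs [Y → , .]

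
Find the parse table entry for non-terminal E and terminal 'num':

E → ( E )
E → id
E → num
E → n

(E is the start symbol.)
To find M[E, 'num'], we find productions for E where 'num' is in the predict set (PREDICT(N → α) = (FIRST(α) \ {ε}) ∪ (FOLLOW(N) if α ⇒* ε)).

E → ( E ): PREDICT = { '(' }
E → id: PREDICT = { 'id' }
E → num: PREDICT = { 'num' }
  'num' is in predict set, so this production goes in M[E, 'num']
E → n: PREDICT = { 'n' }

M[E, 'num'] = E → num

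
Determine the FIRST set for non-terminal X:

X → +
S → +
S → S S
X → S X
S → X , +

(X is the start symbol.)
To compute FIRST(X), examine every production with X on the left-hand side, reading each right-hand side left to right until a non-nullable symbol is reached.

FIRST sets of the other non-terminals involved (by the same procedure, iterated to a fixed point):
  FIRST(S) = { '+' }

From X → +:
  - '+' is a terminal: add '+' and stop
From X → S X:
  - S is a non-terminal: add FIRST(S) \ {ε} = { '+' }
    S is not nullable, so stop

Collecting: FIRST(X) = { '+' }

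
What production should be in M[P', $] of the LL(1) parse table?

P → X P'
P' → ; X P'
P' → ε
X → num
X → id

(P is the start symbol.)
P' → ε

To find M[P', $], we find productions for P' where $ is in the predict set (PREDICT(N → α) = (FIRST(α) \ {ε}) ∪ (FOLLOW(N) if α ⇒* ε)).

Relevant sets:
  FOLLOW(P') = { $ }

P' → ; X P': PREDICT = { ';' }
P' → ε: PREDICT = { $ }
  $ is in predict set, so this production goes in M[P', $]

M[P', $] = P' → ε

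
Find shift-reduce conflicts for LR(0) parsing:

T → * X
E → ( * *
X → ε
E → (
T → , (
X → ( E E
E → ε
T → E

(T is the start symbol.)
A shift-reduce conflict occurs when an LR(0) state has both:
  - a complete (reduce) item [A → α .] (dot at the end), and
  - a shift item [B → β . c γ] (dot before a terminal).

Augment with T' → T and build the canonical LR(0) collection (I0 = CLOSURE({[T' → . T]}), then GOTO on every symbol after a dot until no new states appear). It has 13 states:
  I0: { [E → . ( * *], [E → . (], [E → .], [T → . * X], [T → . , (], [T → . E], [T' → . T] }  — shift, reduce
  I1: { [E → ( . * *], [E → ( .] }  — shift, reduce
  I2: { [T → * . X], [X → . ( E E], [X → .] }  — shift, reduce
  I3: { [T → , . (] }  — shift
  I4: { [T → E .] }  — reduce
  I5: { [T' → T .] }  — accept
  I6: { [T → , ( .] }  — reduce
  I7: { [E → . ( * *], [E → . (], [E → .], [X → ( . E E] }  — shift, reduce
  I8: { [T → * X .] }  — reduce
  I9: { [E → . ( * *], [E → . (], [E → .], [X → ( E . E] }  — shift, reduce
  I10: { [X → ( E E .] }  — reduce
  I11: { [E → ( * . *] }  — shift
  I12: { [E → ( * * .] }  — reduce

I0 contains reduce item [E → .] and shift items [E → . (], [E → . ( * *], [T → . * X], [T → . , (] — shift-reduce conflict.
I1 contains reduce item [E → ( .] and shift item [E → ( . * *] — shift-reduce conflict.
I2 contains reduce item [X → .] and shift item [X → . ( E E] — shift-reduce conflict.
I7 contains reduce item [E → .] and shift items [E → . (], [E → . ( * *] — shift-reduce conflict.
I9 contains reduce item [E → .] and shift items [E → . (], [E → . ( * *] — shift-reduce conflict.

Answer: Yes — I0: [E → .] vs [E → . (]; I1: [E → ( .] vs [E → ( . * *]; I2: [X → .] vs [X → . ( E E]; I7: [E → .] vs [E → . (]; I9: [E → .] vs [E → . (]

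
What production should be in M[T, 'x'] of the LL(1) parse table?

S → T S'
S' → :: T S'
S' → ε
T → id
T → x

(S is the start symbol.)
T → x

To find M[T, 'x'], we find productions for T where 'x' is in the predict set (PREDICT(N → α) = (FIRST(α) \ {ε}) ∪ (FOLLOW(N) if α ⇒* ε)).

T → id: PREDICT = { 'id' }
T → x: PREDICT = { 'x' }
  'x' is in predict set, so this production goes in M[T, 'x']

M[T, 'x'] = T → x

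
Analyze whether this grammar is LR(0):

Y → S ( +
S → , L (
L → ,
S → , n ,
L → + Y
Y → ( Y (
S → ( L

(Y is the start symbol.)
No. Shift-reduce conflict between [L → , .] and [L → . + Y]

Augment with Y' → Y and build the canonical LR(0) collection (I0 = CLOSURE({[Y' → . Y]}), then GOTO on every symbol after a dot until no new states appear). It has 18 states:
  I0: { [S → . ( L], [S → . , L (], [S → . , n ,], [Y → . ( Y (], [Y → . S ( +], [Y' → . Y] }  — shift
  I1: { [L → . + Y], [L → . ,], [S → ( . L], [S → . ( L], [S → . , L (], [S → . , n ,], [Y → ( . Y (], [Y → . ( Y (], [Y → . S ( +] }  — shift
  I2: { [L → . + Y], [L → . ,], [S → , . L (], [S → , . n ,] }  — shift
  I3: { [Y → S . ( +] }  — shift
  I4: { [Y' → Y .] }  — accept
  I5: { [Y → S ( . +] }  — shift
  I6: { [Y → S ( + .] }  — reduce
  I7: { [L → + . Y], [S → . ( L], [S → . , L (], [S → . , n ,], [Y → . ( Y (], [Y → . S ( +] }  — shift
  I8: { [L → , .] }  — reduce
  I9: { [S → , L . (] }  — shift
  I10: { [S → , n . ,] }  — shift
  I11: { [S → , n , .] }  — reduce
  I12: { [S → , L ( .] }  — reduce
  I13: { [L → + Y .] }  — reduce
  I14: { [L → , .], [L → . + Y], [L → . ,], [S → , . L (], [S → , . n ,] }  — shift, reduce
  I15: { [S → ( L .] }  — reduce
  I16: { [Y → ( Y . (] }  — shift
  I17: { [Y → ( Y ( .] }  — reduce

Conflict in state I14:
  Shift-reduce conflict between [L → , .] and [L → . + Y]
So the grammar is NOT LR(0).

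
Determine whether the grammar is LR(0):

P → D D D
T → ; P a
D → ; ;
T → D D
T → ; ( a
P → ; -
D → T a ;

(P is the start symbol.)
No. Shift-reduce conflict between [T → D D .] and [D → . ; ;]

A grammar is LR(0) if no state in the canonical LR(0) collection has:
  - both a shift item (dot before a terminal) and a complete item (shift-reduce conflict), or
  - two or more complete items (reduce-reduce conflict; the accept item [P' → P .] counts as a complete item here).

Augment with P' → P and build the canonical LR(0) collection (I0 = CLOSURE({[P' → . P]}), then GOTO on every symbol after a dot until no new states appear). It has 17 states:
  I0: { [D → . ; ;], [D → . T a ;], [P → . ; -], [P → . D D D], [P' → . P], [T → . ; ( a], [T → . ; P a], [T → . D D] }  — shift
  I1: { [D → . ; ;], [D → . T a ;], [D → ; . ;], [P → . ; -], [P → . D D D], [P → ; . -], [T → . ; ( a], [T → . ; P a], [T → . D D], [T → ; . ( a], [T → ; . P a] }  — shift
  I2: { [D → . ; ;], [D → . T a ;], [P → D . D D], [T → . ; ( a], [T → . ; P a], [T → . D D], [T → D . D] }  — shift
  I3: { [P' → P .] }  — accept
  I4: { [D → T . a ;] }  — shift
  I5: { [D → T a . ;] }  — shift
  I6: { [D → T a ; .] }  — reduce
  I7: { [D → . ; ;], [D → . T a ;], [D → ; . ;], [P → . ; -], [P → . D D D], [T → . ; ( a], [T → . ; P a], [T → . D D], [T → ; . ( a], [T → ; . P a] }  — shift
  I8: { [D → . ; ;], [D → . T a ;], [P → D D . D], [T → . ; ( a], [T → . ; P a], [T → . D D], [T → D . D], [T → D D .] }  — shift, reduce
  I9: { [D → . ; ;], [D → . T a ;], [P → D D D .], [T → . ; ( a], [T → . ; P a], [T → . D D], [T → D . D], [T → D D .] }  — shift, 2 reduces
  I10: { [D → . ; ;], [D → . T a ;], [T → . ; ( a], [T → . ; P a], [T → . D D], [T → D . D], [T → D D .] }  — shift, reduce
  I11: { [T → ; ( . a] }  — shift
  I12: { [D → . ; ;], [D → . T a ;], [D → ; . ;], [D → ; ; .], [P → . ; -], [P → . D D D], [P → ; . -], [T → . ; ( a], [T → . ; P a], [T → . D D], [T → ; . ( a], [T → ; . P a] }  — shift, reduce
  I13: { [T → ; P . a] }  — shift
  I14: { [T → ; P a .] }  — reduce
  I15: { [P → ; - .] }  — reduce
  I16: { [T → ; ( a .] }  — reduce

Conflict in state I8:
  Shift-reduce conflict between [T → D D .] and [D → . ; ;]
So the grammar is NOT LR(0).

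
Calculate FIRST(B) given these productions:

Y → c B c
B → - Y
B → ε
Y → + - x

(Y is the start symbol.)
To compute FIRST(B), examine every production with B on the left-hand side, reading each right-hand side left to right until a non-nullable symbol is reached.

From B → - Y:
  - '-' is a terminal: add '-' and stop
From B → ε:
  - ε-production, so ε ∈ FIRST(B)

Collecting: FIRST(B) = { '-', ε }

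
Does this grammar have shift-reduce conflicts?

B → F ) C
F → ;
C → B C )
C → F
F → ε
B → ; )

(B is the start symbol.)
Yes — I0: [F → .] vs [B → . ; )]; I1: [F → ; .] vs [B → ; . )]; I4: [F → .] vs [B → . ; )]; I5: [F → .] vs [B → . ; )]; I7: [C → F .] vs [B → F . ) C]

Augment with B' → B and build the canonical LR(0) collection (I0 = CLOSURE({[B' → . B]}), then GOTO on every symbol after a dot until no new states appear). It has 11 states:
  I0: { [B → . ; )], [B → . F ) C], [B' → . B], [F → . ;], [F → .] }  — shift, reduce
  I1: { [B → ; . )], [F → ; .] }  — shift, reduce
  I2: { [B' → B .] }  — accept
  I3: { [B → F . ) C] }  — shift
  I4: { [B → . ; )], [B → . F ) C], [B → F ) . C], [C → . B C )], [C → . F], [F → . ;], [F → .] }  — shift, reduce
  I5: { [B → . ; )], [B → . F ) C], [C → . B C )], [C → . F], [C → B . C )], [F → . ;], [F → .] }  — shift, reduce
  I6: { [B → F ) C .] }  — reduce
  I7: { [B → F . ) C], [C → F .] }  — shift, reduce
  I8: { [C → B C . )] }  — shift
  I9: { [C → B C ) .] }  — reduce
  I10: { [B → ; ) .] }  — reduce

I0 contains reduce item [F → .] and shift items [B → . ; )], [F → . ;] — shift-reduce conflict.
I1 contains reduce item [F → ; .] and shift item [B → ; . )] — shift-reduce conflict.
I4 contains reduce item [F → .] and shift items [B → . ; )], [F → . ;] — shift-reduce conflict.
I5 contains reduce item [F → .] and shift items [B → . ; )], [F → . ;] — shift-reduce conflict.
I7 contains reduce item [C → F .] and shift item [B → F . ) C] — shift-reduce conflict.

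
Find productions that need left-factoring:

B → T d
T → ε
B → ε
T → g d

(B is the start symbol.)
No, left-factoring is not needed

Left-factoring is needed when two productions for the same non-terminal
share a common prefix on the right-hand side.

Productions for B:
  B → T d
  B → ε
Productions for T:
  T → ε
  T → g d

No common prefixes found.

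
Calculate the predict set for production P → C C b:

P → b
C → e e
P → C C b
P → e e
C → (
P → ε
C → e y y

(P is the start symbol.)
{ '(', 'e' }

PREDICT(P → C C b) = (FIRST(RHS) \ {ε}) ∪ (FOLLOW(P) if ε ∈ FIRST(RHS), i.e. RHS ⇒* ε)
FIRST(C) = { '(', 'e' }
FIRST(C C b) = { '(', 'e' }
ε ∉ FIRST(C C b), so FOLLOW(P) is not added.
PREDICT(P → C C b) = { '(', 'e' }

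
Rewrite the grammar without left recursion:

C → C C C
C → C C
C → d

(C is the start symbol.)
C → d C'
C' → C C C'
C' → C C'
C' → ε

C is directly left-recursive. The standard transformation for
  A → A α₁ | ... | A α_m | β₁ | ... | β_n
is
  A  → β₁ A' | ... | β_n A'
  A' → α₁ A' | ... | α_m A' | ε

C → d becomes C → d C'
C → C C C becomes C' → C C C'
C → C C becomes C' → C C'
Add C' → ε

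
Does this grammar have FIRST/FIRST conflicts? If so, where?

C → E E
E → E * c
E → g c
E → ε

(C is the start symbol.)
FIRST sets of the non-terminals at (or reachable through a nullable prefix from) the front of some alternative:
  FIRST(E) = { '*', 'g', ε }

Productions for E:
  E → E * c: FIRST = { '*', 'g' }
  E → g c: FIRST = { 'g' }
  E → ε: FIRST = { ε }
C has only one production, so no FIRST/FIRST conflict is possible there.

Conflict for E: E → E * c and E → g c
  Overlap: { 'g' }

Answer: Yes. E → E '*' c / E → g c on { 'g' }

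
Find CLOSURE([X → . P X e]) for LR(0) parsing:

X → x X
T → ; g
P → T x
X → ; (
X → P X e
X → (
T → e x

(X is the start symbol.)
{ [P → . T x], [T → . ; g], [T → . e x], [X → . P X e] }

To compute CLOSURE, for each item [A → α.Bβ] where B is a non-terminal, add [B → .γ] for all productions B → γ; repeat for the newly added items until nothing changes.

Start with: [X → . P X e]
  [X → . P X e] has the dot before P: add [P → . T x]
  [P → . T x] has the dot before T: add [T → . ; g], [T → . e x]
No further items can be added.

CLOSURE = { [P → . T x], [T → . ; g], [T → . e x], [X → . P X e] }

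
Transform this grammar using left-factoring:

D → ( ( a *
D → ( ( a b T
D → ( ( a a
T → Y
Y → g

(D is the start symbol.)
Left-factoring transforms A → αβ₁ | αβ₂ into A → αA' and A' → β₁ | β₂
(α is the longest common prefix among the alternatives). Repeat until
no nonterminal has two alternatives with a common prefix.

Round 1: D has alternatives sharing prefix '( ( a'. Introduce D': D → ( ( a D'
  Add: D' → *
  Add: D' → b T
  Add: D' → a

No remaining common prefixes — done.

Resulting grammar:
D → ( ( a D'
D' → *
D' → b T
D' → a
T → Y
Y → g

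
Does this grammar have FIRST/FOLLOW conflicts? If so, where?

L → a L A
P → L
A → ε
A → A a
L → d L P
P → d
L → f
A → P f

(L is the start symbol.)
A FIRST/FOLLOW conflict occurs when a non-terminal N has a nullable alternative N → β (β ⇒* ε) and another alternative N → α with FIRST(α) ∩ FOLLOW(N) ≠ ∅: on such a lookahead the parser cannot decide between expanding α and letting N vanish via β.

Nullable non-terminals: A.
FIRST sets used below: FIRST(A) = { 'a', 'd', 'f', ε }, FIRST(P) = { 'a', 'd', 'f' }

A: nullable alternative(s) A → ε; FOLLOW(A) = { $, 'a', 'd', 'f' }
  A → ε: FIRST \ {ε} = { } — this is the only nullable alternative, skip
  A → A a: FIRST \ {ε} = { 'a', 'd', 'f' } — overlaps FOLLOW(A) on { 'a', 'd', 'f' }: CONFLICT
  A → P f: FIRST \ {ε} = { 'a', 'd', 'f' } — overlaps FOLLOW(A) on { 'a', 'd', 'f' }: CONFLICT

L, P have no nullable alternative, so no FIRST/FOLLOW check is needed there.

So the grammar has 2 FIRST/FOLLOW conflicts (marked CONFLICT above).

Answer: Yes. A → A a with FOLLOW(A) on { 'a', 'd', 'f' }; A → P f with FOLLOW(A) on { 'a', 'd', 'f' }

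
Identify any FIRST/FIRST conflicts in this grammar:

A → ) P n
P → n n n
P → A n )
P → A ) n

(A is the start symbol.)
Yes. P → A n ')' / P → A ')' n on { ')' }

A FIRST/FIRST conflict occurs when two productions N → α and N → β for the same non-terminal have FIRST(α) ∩ FIRST(β) ≠ ∅ (with ε ∈ FIRST of a nullable right-hand side, so two nullable alternatives also conflict).

FIRST sets of the non-terminals at (or reachable through a nullable prefix from) the front of some alternative:
  FIRST(A) = { ')' }

Productions for P:
  P → n n n: FIRST = { 'n' }
  P → A n ): FIRST = { ')' }
  P → A ) n: FIRST = { ')' }
A has only one production, so no FIRST/FIRST conflict is possible there.

Conflict for P: P → A n ) and P → A ) n
  Overlap: { ')' }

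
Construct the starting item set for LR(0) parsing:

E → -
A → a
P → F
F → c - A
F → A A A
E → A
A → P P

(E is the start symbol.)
{ [A → . P P], [A → . a], [E → . -], [E → . A], [E' → . E], [F → . A A A], [F → . c - A], [P → . F] }

First, augment the grammar with E' → E
I₀ = CLOSURE({ [E' → . E] }):
  [E' → . E] has the dot before E: add [E → . -], [E → . A]
  [E → . A] has the dot before A: add [A → . a], [A → . P P]
  [A → . P P] has the dot before P: add [P → . F]
  [P → . F] has the dot before F: add [F → . c - A], [F → . A A A]
No further items can be added.

I₀ = { [A → . P P], [A → . a], [E → . -], [E → . A], [E' → . E], [F → . A A A], [F → . c - A], [P → . F] }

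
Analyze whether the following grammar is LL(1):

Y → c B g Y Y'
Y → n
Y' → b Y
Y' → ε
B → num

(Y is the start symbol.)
No. Predict set conflict for Y': { 'b' }

Relevant sets:
  FOLLOW(Y') = { $, 'b' }

For Y:
  PREDICT(Y → c B g Y Y') = { 'c' }
  PREDICT(Y → n) = { 'n' }
For Y':
  PREDICT(Y' → b Y) = { 'b' }
  PREDICT(Y' → ε) = { $, 'b' }
B has a single production, so nothing to check there.

Conflict found: Predict set conflict for Y': { 'b' }
The grammar is NOT LL(1).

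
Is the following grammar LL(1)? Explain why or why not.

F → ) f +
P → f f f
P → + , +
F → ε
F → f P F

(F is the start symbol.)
Yes, the grammar is LL(1).

A grammar is LL(1) if for each non-terminal N with multiple productions, the predict sets of those productions are pairwise disjoint, where PREDICT(N → α) = (FIRST(α) \ {ε}) ∪ (FOLLOW(N) if α ⇒* ε).

Relevant sets:
  FOLLOW(F) = { $ }

For F:
  PREDICT(F → ')' f '+') = { ')' }
  PREDICT(F → ε) = { $ }
  PREDICT(F → f P F) = { 'f' }
For P:
  PREDICT(P → f f f) = { 'f' }
  PREDICT(P → '+' ',' '+') = { '+' }

All predict sets are disjoint. The grammar IS LL(1).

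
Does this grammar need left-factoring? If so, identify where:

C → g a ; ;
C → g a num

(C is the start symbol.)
Yes, C has productions with common prefix 'g a'

Left-factoring is needed when two productions for the same non-terminal
share a common prefix on the right-hand side.

Productions for C:
  C → g a ; ;
  C → g a num

Found common prefix 'g a' in productions for C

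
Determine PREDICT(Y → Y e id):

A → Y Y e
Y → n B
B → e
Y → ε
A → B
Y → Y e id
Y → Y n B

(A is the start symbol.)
PREDICT(Y → Y e id) = (FIRST(RHS) \ {ε}) ∪ (FOLLOW(Y) if ε ∈ FIRST(RHS), i.e. RHS ⇒* ε)
FIRST(Y) = { 'e', 'n', ε }
FIRST(Y e id) = { 'e', 'n' }
ε ∉ FIRST(Y e id), so FOLLOW(Y) is not added.
PREDICT(Y → Y e id) = { 'e', 'n' }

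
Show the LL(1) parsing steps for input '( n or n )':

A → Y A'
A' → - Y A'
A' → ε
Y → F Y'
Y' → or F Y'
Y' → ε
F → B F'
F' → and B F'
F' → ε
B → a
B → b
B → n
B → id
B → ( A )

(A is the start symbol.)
Stack is shown with the top on the left.

Stack                    Input         Action
---------------------------------------------
A $                      ( n or n ) $  output A → Y A'
Y A' $                   ( n or n ) $  output Y → F Y'
F Y' A' $                ( n or n ) $  output F → B F'
B F' Y' A' $             ( n or n ) $  output B → ( A )
( A ) F' Y' A' $         ( n or n ) $  match '('
A ) F' Y' A' $           n or n ) $    output A → Y A'
Y A' ) F' Y' A' $        n or n ) $    output Y → F Y'
F Y' A' ) F' Y' A' $     n or n ) $    output F → B F'
B F' Y' A' ) F' Y' A' $  n or n ) $    output B → n
n F' Y' A' ) F' Y' A' $  n or n ) $    match 'n'
F' Y' A' ) F' Y' A' $    or n ) $      output F' → ε
Y' A' ) F' Y' A' $       or n ) $      output Y' → or F Y'
or F Y' A' ) F' Y' A' $  or n ) $      match 'or'
F Y' A' ) F' Y' A' $     n ) $         output F → B F'
B F' Y' A' ) F' Y' A' $  n ) $         output B → n
n F' Y' A' ) F' Y' A' $  n ) $         match 'n'
F' Y' A' ) F' Y' A' $    ) $           output F' → ε
Y' A' ) F' Y' A' $       ) $           output Y' → ε
A' ) F' Y' A' $          ) $           output A' → ε
) F' Y' A' $             ) $           match ')'
F' Y' A' $               $             output F' → ε
Y' A' $                  $             output Y' → ε
A' $                     $             output A' → ε
$                        $             accept

The string is accepted.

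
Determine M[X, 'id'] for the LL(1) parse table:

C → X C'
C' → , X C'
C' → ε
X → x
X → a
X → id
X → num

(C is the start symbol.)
To find M[X, 'id'], we find productions for X where 'id' is in the predict set (PREDICT(N → α) = (FIRST(α) \ {ε}) ∪ (FOLLOW(N) if α ⇒* ε)).

X → x: PREDICT = { 'x' }
X → a: PREDICT = { 'a' }
X → id: PREDICT = { 'id' }
  'id' is in predict set, so this production goes in M[X, 'id']
X → num: PREDICT = { 'num' }

M[X, 'id'] = X → id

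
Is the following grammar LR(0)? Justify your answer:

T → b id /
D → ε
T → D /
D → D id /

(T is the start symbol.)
No. Shift-reduce conflict between [D → .] and [T → . b id /]

Augment with T' → T and build the canonical LR(0) collection (I0 = CLOSURE({[T' → . T]}), then GOTO on every symbol after a dot until no new states appear). It has 9 states:
  I0: { [D → . D id /], [D → .], [T → . D /], [T → . b id /], [T' → . T] }  — shift, reduce
  I1: { [D → D . id /], [T → D . /] }  — shift
  I2: { [T' → T .] }  — accept
  I3: { [T → b . id /] }  — shift
  I4: { [T → b id . /] }  — shift
  I5: { [T → b id / .] }  — reduce
  I6: { [T → D / .] }  — reduce
  I7: { [D → D id . /] }  — shift
  I8: { [D → D id / .] }  — reduce

Conflict in state I0:
  Shift-reduce conflict between [D → .] and [T → . b id /]
So the grammar is NOT LR(0).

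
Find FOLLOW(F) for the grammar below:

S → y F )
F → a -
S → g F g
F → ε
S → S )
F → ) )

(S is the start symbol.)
To compute FOLLOW(F), find every occurrence of F on a right-hand side N → α F β: add FIRST(β) \ {ε}, and if β is empty or nullable also add FOLLOW(N). Iterate to a fixed point.

In S → y F ): F is followed by ')', add FIRST(')') \ {ε} = { ')' }
In S → g F g: F is followed by g, add FIRST(g) \ {ε} = { 'g' }

Taking the union: FOLLOW(F) = { ')', 'g' }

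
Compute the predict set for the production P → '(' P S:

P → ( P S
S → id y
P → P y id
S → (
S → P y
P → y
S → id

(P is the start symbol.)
PREDICT(P → '(' P S) = (FIRST(RHS) \ {ε}) ∪ (FOLLOW(P) if ε ∈ FIRST(RHS), i.e. RHS ⇒* ε)
FIRST('(' P S) = { '(' }
ε ∉ FIRST('(' P S), so FOLLOW(P) is not added.
PREDICT(P → '(' P S) = { '(' }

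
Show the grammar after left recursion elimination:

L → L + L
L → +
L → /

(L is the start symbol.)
L → + L'
L → / L'
L' → + L L'
L' → ε

L is directly left-recursive. The standard transformation for
  A → A α₁ | ... | A α_m | β₁ | ... | β_n
is
  A  → β₁ A' | ... | β_n A'
  A' → α₁ A' | ... | α_m A' | ε

L → + becomes L → + L'
L → / becomes L → / L'
L → L + L becomes L' → + L L'
Add L' → ε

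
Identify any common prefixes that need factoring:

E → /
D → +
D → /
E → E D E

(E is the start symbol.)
Left-factoring is needed when two productions for the same non-terminal
share a common prefix on the right-hand side.

Productions for E:
  E → /
  E → E D E
Productions for D:
  D → +
  D → /

No common prefixes found.

Answer: No, left-factoring is not needed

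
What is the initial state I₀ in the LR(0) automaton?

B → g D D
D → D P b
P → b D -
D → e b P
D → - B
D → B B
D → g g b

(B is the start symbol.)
{ [B → . g D D], [B' → . B] }

First, augment the grammar with B' → B
I₀ = CLOSURE({ [B' → . B] }):
  [B' → . B] has the dot before B: add [B → . g D D]
No further items can be added.

I₀ = { [B → . g D D], [B' → . B] }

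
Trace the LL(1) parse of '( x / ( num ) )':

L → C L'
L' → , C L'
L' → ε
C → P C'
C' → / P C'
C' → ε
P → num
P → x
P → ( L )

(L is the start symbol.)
LL(1) parsing maintains a stack (initially the start symbol over $) and the input. At each step: if the stack top is a terminal, match it against the current input token; if it is a non-terminal N, replace it with the RHS of M[N, lookahead] (the unique production whose predict set contains the lookahead).

Stack is shown with the top on the left.

Stack                        Input              Action
------------------------------------------------------
L $                          ( x / ( num ) ) $  output L → C L'
C L' $                       ( x / ( num ) ) $  output C → P C'
P C' L' $                    ( x / ( num ) ) $  output P → ( L )
( L ) C' L' $                ( x / ( num ) ) $  match '('
L ) C' L' $                  x / ( num ) ) $    output L → C L'
C L' ) C' L' $               x / ( num ) ) $    output C → P C'
P C' L' ) C' L' $            x / ( num ) ) $    output P → x
x C' L' ) C' L' $            x / ( num ) ) $    match 'x'
C' L' ) C' L' $              / ( num ) ) $      output C' → / P C'
/ P C' L' ) C' L' $          / ( num ) ) $      match '/'
P C' L' ) C' L' $            ( num ) ) $        output P → ( L )
( L ) C' L' ) C' L' $        ( num ) ) $        match '('
L ) C' L' ) C' L' $          num ) ) $          output L → C L'
C L' ) C' L' ) C' L' $       num ) ) $          output C → P C'
P C' L' ) C' L' ) C' L' $    num ) ) $          output P → num
num C' L' ) C' L' ) C' L' $  num ) ) $          match 'num'
C' L' ) C' L' ) C' L' $      ) ) $              output C' → ε
L' ) C' L' ) C' L' $         ) ) $              output L' → ε
) C' L' ) C' L' $            ) ) $              match ')'
C' L' ) C' L' $              ) $                output C' → ε
L' ) C' L' $                 ) $                output L' → ε
) C' L' $                    ) $                match ')'
C' L' $                      $                  output C' → ε
L' $                         $                  output L' → ε
$                            $                  accept

The string is accepted.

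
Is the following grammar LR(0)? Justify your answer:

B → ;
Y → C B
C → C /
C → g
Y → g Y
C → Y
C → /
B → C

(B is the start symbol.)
A grammar is LR(0) if no state in the canonical LR(0) collection has:
  - both a shift item (dot before a terminal) and a complete item (shift-reduce conflict), or
  - two or more complete items (reduce-reduce conflict; the accept item [B' → B .] counts as a complete item here).

Augment with B' → B and build the canonical LR(0) collection (I0 = CLOSURE({[B' → . B]}), then GOTO on every symbol after a dot until no new states appear). It has 11 states:
  I0: { [B → . ;], [B → . C], [B' → . B], [C → . /], [C → . C /], [C → . Y], [C → . g], [Y → . C B], [Y → . g Y] }  — shift
  I1: { [C → / .] }  — reduce
  I2: { [B → ; .] }  — reduce
  I3: { [B' → B .] }  — accept
  I4: { [B → . ;], [B → . C], [B → C .], [C → . /], [C → . C /], [C → . Y], [C → . g], [C → C . /], [Y → . C B], [Y → . g Y], [Y → C . B] }  — shift, reduce
  I5: { [C → Y .] }  — reduce
  I6: { [C → . /], [C → . C /], [C → . Y], [C → . g], [C → g .], [Y → . C B], [Y → . g Y], [Y → g . Y] }  — shift, reduce
  I7: { [B → . ;], [B → . C], [C → . /], [C → . C /], [C → . Y], [C → . g], [C → C . /], [Y → . C B], [Y → . g Y], [Y → C . B] }  — shift
  I8: { [C → Y .], [Y → g Y .] }  — 2 reduces
  I9: { [C → / .], [C → C / .] }  — 2 reduces
  I10: { [Y → C B .] }  — reduce

Conflict in state I4:
  Shift-reduce conflict between [B → C .] and [B → . ;]
So the grammar is NOT LR(0).

Answer: No. Shift-reduce conflict between [B → C .] and [B → . ;]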